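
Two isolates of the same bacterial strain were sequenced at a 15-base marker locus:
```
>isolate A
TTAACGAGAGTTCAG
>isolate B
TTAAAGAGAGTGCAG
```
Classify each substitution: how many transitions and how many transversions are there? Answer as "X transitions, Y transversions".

0 transitions, 2 transversions

Transitions (purine↔purine or pyrimidine↔pyrimidine): none.
Transversions (purine↔pyrimidine): 5 C→A, 12 T→G.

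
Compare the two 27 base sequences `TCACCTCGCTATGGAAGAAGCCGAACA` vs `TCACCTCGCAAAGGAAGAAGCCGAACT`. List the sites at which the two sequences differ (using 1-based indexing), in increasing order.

Differences at site 10 (T→A), site 12 (T→A), site 27 (A→T).

10, 12, 27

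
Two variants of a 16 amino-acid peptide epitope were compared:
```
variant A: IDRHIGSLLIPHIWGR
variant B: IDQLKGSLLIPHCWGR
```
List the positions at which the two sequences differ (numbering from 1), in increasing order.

Differences at position 3 (R→Q), position 4 (H→L), position 5 (I→K), position 13 (I→C).

3, 4, 5, 13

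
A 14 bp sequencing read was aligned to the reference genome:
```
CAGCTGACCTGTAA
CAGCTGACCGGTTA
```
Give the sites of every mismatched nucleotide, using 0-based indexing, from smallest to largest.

9, 12

Differences at site 9 (T→G), site 12 (A→T).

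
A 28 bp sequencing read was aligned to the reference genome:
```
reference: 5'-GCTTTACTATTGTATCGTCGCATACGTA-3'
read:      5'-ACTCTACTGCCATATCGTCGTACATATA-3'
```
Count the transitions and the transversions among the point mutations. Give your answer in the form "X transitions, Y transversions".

10 transitions, 0 transversions

Mismatches (1-based):
site 1: G→A (purine→purine, transition)
site 4: T→C (pyrimidine→pyrimidine, transition)
site 9: A→G (purine→purine, transition)
site 10: T→C (pyrimidine→pyrimidine, transition)
site 11: T→C (pyrimidine→pyrimidine, transition)
site 12: G→A (purine→purine, transition)
site 21: C→T (pyrimidine→pyrimidine, transition)
site 23: T→C (pyrimidine→pyrimidine, transition)
site 25: C→T (pyrimidine→pyrimidine, transition)
site 26: G→A (purine→purine, transition)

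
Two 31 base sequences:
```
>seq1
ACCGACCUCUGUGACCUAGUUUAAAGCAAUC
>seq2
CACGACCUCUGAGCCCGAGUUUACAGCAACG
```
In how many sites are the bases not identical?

8

Comparing position by position, 8 sites differ: 1 (A/C), 2 (C/A), 12 (U/A), 14 (A/C), 17 (U/G), 24 (A/C), 30 (U/C), 31 (C/G).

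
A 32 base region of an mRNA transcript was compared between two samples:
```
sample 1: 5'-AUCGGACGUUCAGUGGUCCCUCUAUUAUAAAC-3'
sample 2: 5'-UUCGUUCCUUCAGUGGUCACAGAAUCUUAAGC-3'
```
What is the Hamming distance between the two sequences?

11

Comparing position by position, 11 positions differ: 1 (A/U), 5 (G/U), 6 (A/U), 8 (G/C), 19 (C/A), 21 (U/A), 22 (C/G), 23 (U/A), 26 (U/C), 27 (A/U), 31 (A/G).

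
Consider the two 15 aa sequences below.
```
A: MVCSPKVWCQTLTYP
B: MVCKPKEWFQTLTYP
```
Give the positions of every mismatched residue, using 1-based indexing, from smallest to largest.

Differences at position 4 (S→K), position 7 (V→E), position 9 (C→F).

4, 7, 9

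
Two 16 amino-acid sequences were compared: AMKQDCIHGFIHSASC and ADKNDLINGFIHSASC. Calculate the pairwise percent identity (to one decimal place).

75.0%

Mismatches at positions 2, 4, 6, 8 (1-based): 4 of 16.
Identical positions: 12/16 = 75% → 75.0%.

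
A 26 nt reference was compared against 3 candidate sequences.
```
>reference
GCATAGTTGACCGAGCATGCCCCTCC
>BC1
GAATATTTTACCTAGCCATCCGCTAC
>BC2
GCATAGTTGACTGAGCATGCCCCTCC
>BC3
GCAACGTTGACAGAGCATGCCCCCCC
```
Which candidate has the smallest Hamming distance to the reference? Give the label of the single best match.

BC2

Hamming distances to reference — BC1: 9; BC2: 1; BC3: 4.
Smallest is BC2 with 1 mismatch.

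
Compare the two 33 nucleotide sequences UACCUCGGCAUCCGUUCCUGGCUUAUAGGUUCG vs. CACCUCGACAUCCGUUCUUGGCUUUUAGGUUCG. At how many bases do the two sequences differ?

Mismatches (1-based): base 1: U→C; base 8: G→A; base 18: C→U; base 25: A→U.

4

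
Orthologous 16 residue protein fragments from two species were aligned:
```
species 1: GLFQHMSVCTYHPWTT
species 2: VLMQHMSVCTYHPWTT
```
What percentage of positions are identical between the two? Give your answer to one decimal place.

Mismatches at positions 1, 3 (1-based): 2 of 16.
Identical positions: 14/16 = 87.5% → 87.5%.

87.5%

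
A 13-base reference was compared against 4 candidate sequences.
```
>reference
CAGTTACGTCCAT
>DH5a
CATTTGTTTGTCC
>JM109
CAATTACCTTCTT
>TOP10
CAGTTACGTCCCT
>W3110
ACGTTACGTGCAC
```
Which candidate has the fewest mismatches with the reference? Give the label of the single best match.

TOP10

DH5a differs at 8 positions; JM109 differs at 4 positions; TOP10 differs at 1 position; W3110 differs at 4 positions. The closest is TOP10.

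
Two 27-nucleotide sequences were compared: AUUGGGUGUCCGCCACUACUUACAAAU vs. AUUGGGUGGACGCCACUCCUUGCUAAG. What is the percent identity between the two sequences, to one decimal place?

6 positions differ (9, 10, 18, 22, 24, 27), so 21 of 27 match: 21/27 = 77.78%.

77.8%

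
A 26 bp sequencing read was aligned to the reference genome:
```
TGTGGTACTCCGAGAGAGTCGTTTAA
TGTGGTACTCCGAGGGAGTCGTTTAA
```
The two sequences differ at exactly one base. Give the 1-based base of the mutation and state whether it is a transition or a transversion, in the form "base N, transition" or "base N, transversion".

base 15, transition

The sequences differ only at base 15: A→G (purine→purine), a transition.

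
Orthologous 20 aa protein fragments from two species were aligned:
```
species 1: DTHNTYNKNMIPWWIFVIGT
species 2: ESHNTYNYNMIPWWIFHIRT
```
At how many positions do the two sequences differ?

Comparing position by position, 5 positions differ: 1 (D/E), 2 (T/S), 8 (K/Y), 17 (V/H), 19 (G/R).

5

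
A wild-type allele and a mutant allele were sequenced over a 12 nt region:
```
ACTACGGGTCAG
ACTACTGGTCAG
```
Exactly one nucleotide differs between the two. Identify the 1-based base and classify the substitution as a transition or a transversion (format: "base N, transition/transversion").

base 6, transversion

The sequences differ only at base 6: G→T (purine→pyrimidine), a transversion.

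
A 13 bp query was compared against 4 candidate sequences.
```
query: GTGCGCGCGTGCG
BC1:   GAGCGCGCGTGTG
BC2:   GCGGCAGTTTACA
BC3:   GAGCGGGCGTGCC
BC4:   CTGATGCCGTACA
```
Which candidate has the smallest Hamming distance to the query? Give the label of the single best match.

BC1

Hamming distances to query — BC1: 2; BC2: 8; BC3: 3; BC4: 7.
Smallest is BC1 with 2 mismatches.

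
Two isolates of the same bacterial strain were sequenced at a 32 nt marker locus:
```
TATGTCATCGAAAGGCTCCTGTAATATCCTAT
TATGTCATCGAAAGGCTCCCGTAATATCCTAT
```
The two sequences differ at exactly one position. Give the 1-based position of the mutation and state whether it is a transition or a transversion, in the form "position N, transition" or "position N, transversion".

position 20, transition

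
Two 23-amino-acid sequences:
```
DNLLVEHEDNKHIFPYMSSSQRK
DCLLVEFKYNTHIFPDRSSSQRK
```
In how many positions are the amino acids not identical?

7

The sequences differ at positions 2, 7, 8, 9, 11, 16, 17 (1-based) — 7 in total.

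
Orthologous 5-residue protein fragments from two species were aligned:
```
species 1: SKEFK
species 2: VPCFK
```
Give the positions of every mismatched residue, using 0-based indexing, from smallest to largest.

Scanning 0-based: 0: S/V; 1: K/P; 2: E/C.

0, 1, 2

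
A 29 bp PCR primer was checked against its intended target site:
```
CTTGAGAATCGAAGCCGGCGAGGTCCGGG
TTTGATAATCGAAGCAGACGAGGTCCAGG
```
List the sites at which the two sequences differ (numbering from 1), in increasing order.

Scanning 1-based: 1: C/T; 6: G/T; 16: C/A; 18: G/A; 27: G/A.

1, 6, 16, 18, 27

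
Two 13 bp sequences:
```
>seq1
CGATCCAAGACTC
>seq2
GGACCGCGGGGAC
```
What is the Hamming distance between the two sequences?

The sequences differ at positions 1, 4, 6, 7, 8, 10, 11, 12 (1-based) — 8 in total.

8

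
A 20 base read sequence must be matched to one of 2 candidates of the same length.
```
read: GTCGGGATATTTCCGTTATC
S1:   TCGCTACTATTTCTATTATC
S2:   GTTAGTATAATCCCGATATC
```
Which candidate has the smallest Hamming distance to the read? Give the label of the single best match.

S2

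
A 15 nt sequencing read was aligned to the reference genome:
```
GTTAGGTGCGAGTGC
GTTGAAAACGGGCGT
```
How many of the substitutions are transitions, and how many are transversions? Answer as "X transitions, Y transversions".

7 transitions, 1 transversion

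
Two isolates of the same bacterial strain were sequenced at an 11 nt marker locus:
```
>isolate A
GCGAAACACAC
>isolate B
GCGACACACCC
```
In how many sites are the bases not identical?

The sequences differ at sites 5, 10 (1-based) — 2 in total.

2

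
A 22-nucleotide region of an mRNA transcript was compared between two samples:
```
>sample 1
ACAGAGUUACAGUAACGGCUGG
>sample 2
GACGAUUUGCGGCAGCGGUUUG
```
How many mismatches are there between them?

Comparing position by position, 10 positions differ: 1 (A/G), 2 (C/A), 3 (A/C), 6 (G/U), 9 (A/G), 11 (A/G), 13 (U/C), 15 (A/G), 19 (C/U), 21 (G/U).

10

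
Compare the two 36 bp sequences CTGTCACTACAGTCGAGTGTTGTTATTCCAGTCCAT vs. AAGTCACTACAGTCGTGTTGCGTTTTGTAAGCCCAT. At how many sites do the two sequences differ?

11

The sequences differ at sites 1, 2, 16, 19, 20, 21, 25, 27, 28, 29, 32 (1-based) — 11 in total.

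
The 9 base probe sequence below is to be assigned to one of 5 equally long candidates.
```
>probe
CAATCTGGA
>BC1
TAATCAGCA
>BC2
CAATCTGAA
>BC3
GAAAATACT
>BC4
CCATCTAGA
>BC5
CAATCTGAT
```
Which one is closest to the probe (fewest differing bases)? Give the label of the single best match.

Hamming distances to probe — BC1: 3; BC2: 1; BC3: 6; BC4: 2; BC5: 2.
Smallest is BC2 with 1 mismatch.

BC2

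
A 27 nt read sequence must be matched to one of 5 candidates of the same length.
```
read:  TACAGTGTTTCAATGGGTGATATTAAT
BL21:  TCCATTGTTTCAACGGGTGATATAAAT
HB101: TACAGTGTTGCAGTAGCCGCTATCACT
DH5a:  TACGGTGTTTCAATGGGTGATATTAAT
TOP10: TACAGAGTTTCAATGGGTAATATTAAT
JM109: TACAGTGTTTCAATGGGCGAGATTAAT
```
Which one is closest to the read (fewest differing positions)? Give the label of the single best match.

BL21 differs at 4 positions; HB101 differs at 8 positions; DH5a differs at 1 position; TOP10 differs at 2 positions; JM109 differs at 2 positions. The closest is DH5a.

DH5a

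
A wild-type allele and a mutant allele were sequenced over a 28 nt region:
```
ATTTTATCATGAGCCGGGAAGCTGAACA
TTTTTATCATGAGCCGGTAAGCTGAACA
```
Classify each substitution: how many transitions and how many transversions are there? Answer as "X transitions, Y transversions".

Mismatches (1-based):
site 1: A→T (purine→pyrimidine, transversion)
site 18: G→T (purine→pyrimidine, transversion)

0 transitions, 2 transversions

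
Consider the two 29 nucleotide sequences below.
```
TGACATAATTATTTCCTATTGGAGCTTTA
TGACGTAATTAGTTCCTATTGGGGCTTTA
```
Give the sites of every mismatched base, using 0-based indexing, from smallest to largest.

Scanning 0-based: 4: A/G; 11: T/G; 22: A/G.

4, 11, 22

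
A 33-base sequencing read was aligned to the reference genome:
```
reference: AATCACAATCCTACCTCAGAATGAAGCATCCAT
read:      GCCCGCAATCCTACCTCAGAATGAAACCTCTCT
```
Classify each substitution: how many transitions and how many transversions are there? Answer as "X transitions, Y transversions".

5 transitions, 3 transversions

Mismatches (1-based):
site 1: A→G (purine→purine, transition)
site 2: A→C (purine→pyrimidine, transversion)
site 3: T→C (pyrimidine→pyrimidine, transition)
site 5: A→G (purine→purine, transition)
site 26: G→A (purine→purine, transition)
site 28: A→C (purine→pyrimidine, transversion)
site 31: C→T (pyrimidine→pyrimidine, transition)
site 32: A→C (purine→pyrimidine, transversion)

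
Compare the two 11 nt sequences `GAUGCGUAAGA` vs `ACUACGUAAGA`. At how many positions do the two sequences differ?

Comparing position by position, 3 positions differ: 1 (G/A), 2 (A/C), 4 (G/A).

3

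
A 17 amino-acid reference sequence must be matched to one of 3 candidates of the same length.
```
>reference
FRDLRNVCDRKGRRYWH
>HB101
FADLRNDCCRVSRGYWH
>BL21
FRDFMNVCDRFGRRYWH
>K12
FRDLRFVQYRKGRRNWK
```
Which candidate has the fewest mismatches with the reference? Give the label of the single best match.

BL21

Hamming distances to reference — HB101: 6; BL21: 3; K12: 5.
Smallest is BL21 with 3 mismatches.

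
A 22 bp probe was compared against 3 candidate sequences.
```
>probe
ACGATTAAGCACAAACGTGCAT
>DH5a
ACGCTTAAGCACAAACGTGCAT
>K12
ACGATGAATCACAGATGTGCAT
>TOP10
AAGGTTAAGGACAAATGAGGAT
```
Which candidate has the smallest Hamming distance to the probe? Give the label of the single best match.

DH5a

DH5a differs at 1 site; K12 differs at 4 sites; TOP10 differs at 6 sites. The closest is DH5a.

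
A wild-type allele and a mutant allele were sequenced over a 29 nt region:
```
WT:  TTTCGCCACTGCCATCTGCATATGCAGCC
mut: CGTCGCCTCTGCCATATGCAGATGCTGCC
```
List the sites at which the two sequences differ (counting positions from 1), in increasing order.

Scanning 1-based: 1: T/C; 2: T/G; 8: A/T; 16: C/A; 21: T/G; 26: A/T.

1, 2, 8, 16, 21, 26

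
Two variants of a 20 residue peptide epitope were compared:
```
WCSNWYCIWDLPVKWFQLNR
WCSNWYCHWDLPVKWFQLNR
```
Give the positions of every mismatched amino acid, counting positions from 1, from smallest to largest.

8

Differences at position 8 (I→H).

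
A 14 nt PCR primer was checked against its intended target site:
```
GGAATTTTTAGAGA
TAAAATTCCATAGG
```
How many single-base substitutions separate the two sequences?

Mismatches (1-based): base 1: G→T; base 2: G→A; base 5: T→A; base 8: T→C; base 9: T→C; base 11: G→T; base 14: A→G.

7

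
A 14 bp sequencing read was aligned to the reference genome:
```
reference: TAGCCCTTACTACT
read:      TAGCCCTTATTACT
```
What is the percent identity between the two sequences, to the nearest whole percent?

1 position differs (10), so 13 of 14 match: 13/14 = 92.86%.

93%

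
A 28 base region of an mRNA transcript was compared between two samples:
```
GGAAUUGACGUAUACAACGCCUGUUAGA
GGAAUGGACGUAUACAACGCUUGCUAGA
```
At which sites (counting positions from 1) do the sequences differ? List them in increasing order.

6, 21, 24

Scanning 1-based: 6: U/G; 21: C/U; 24: U/C.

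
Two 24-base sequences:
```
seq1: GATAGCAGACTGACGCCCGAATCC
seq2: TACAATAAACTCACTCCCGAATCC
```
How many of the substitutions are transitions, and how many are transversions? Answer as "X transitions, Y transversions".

Mismatches (1-based):
position 1: G→T (purine→pyrimidine, transversion)
position 3: T→C (pyrimidine→pyrimidine, transition)
position 5: G→A (purine→purine, transition)
position 6: C→T (pyrimidine→pyrimidine, transition)
position 8: G→A (purine→purine, transition)
position 12: G→C (purine→pyrimidine, transversion)
position 15: G→T (purine→pyrimidine, transversion)

4 transitions, 3 transversions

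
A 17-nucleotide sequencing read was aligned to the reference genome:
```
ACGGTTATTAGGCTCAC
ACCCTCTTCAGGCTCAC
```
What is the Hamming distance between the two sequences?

5

Mismatches (1-based): base 3: G→C; base 4: G→C; base 6: T→C; base 7: A→T; base 9: T→C.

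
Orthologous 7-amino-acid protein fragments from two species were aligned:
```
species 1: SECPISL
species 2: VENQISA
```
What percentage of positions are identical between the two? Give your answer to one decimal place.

4 positions differ (1, 3, 4, 7), so 3 of 7 match: 3/7 = 42.86%.

42.9%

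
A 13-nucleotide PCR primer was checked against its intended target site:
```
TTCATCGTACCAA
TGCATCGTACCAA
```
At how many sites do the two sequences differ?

1

The sequences differ at sites 2 (1-based) — 1 in total.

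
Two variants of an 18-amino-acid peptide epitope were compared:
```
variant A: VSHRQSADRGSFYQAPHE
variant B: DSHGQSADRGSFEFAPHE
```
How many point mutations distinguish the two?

4

Comparing position by position, 4 positions differ: 1 (V/D), 4 (R/G), 13 (Y/E), 14 (Q/F).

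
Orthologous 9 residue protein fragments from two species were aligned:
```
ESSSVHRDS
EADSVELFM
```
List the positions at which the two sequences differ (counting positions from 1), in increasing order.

Differences at position 2 (S→A), position 3 (S→D), position 6 (H→E), position 7 (R→L), position 8 (D→F), position 9 (S→M).

2, 3, 6, 7, 8, 9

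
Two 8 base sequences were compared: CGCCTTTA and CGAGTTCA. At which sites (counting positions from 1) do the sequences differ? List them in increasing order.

3, 4, 7

Scanning 1-based: 3: C/A; 4: C/G; 7: T/C.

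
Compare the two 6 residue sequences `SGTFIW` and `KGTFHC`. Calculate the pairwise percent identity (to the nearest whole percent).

50%

Mismatches at positions 1, 5, 6 (1-based): 3 of 6.
Identical positions: 3/6 = 50% → 50%.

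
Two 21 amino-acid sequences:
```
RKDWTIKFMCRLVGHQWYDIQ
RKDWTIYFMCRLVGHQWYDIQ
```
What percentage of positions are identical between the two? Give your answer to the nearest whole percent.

95%

Mismatch at position 7 (1-based): 1 of 21.
Identical positions: 20/21 = 95.24% → 95%.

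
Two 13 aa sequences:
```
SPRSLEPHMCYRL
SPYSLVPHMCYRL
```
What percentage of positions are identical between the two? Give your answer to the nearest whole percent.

2 positions differ (3, 6), so 11 of 13 match: 11/13 = 84.62%.

85%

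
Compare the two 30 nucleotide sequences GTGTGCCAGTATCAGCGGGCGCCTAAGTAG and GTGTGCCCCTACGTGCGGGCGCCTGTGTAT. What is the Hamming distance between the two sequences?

8

Comparing position by position, 8 bases differ: 8 (A/C), 9 (G/C), 12 (T/C), 13 (C/G), 14 (A/T), 25 (A/G), 26 (A/T), 30 (G/T).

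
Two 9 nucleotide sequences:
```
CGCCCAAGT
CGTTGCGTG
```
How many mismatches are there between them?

Comparing position by position, 7 sites differ: 3 (C/T), 4 (C/T), 5 (C/G), 6 (A/C), 7 (A/G), 8 (G/T), 9 (T/G).

7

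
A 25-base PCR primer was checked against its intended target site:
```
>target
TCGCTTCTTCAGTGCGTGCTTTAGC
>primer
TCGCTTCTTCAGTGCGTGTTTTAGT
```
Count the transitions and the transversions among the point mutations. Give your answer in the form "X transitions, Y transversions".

2 transitions, 0 transversions

Mismatches (1-based):
base 19: C→T (pyrimidine→pyrimidine, transition)
base 25: C→T (pyrimidine→pyrimidine, transition)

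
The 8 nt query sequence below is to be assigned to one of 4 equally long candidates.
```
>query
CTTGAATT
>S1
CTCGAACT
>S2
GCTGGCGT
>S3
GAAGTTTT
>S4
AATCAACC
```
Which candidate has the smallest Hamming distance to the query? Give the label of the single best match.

S1

S1 differs at 2 bases; S2 differs at 5 bases; S3 differs at 5 bases; S4 differs at 5 bases. The closest is S1.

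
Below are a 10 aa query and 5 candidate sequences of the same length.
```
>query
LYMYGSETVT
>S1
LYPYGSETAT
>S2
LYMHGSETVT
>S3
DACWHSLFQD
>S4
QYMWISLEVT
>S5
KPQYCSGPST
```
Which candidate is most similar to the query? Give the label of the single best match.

S2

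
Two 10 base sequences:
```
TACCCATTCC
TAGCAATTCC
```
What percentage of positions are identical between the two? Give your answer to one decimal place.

2 positions differ (3, 5), so 8 of 10 match: 8/10 = 80%.

80.0%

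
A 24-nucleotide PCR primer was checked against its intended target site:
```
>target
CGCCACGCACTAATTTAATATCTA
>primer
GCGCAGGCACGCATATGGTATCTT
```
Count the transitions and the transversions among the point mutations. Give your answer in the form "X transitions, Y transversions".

2 transitions, 8 transversions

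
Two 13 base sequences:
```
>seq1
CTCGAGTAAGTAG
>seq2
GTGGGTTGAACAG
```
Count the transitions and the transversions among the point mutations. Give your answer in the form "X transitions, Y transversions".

4 transitions, 3 transversions

Mismatches (1-based):
base 1: C→G (pyrimidine→purine, transversion)
base 3: C→G (pyrimidine→purine, transversion)
base 5: A→G (purine→purine, transition)
base 6: G→T (purine→pyrimidine, transversion)
base 8: A→G (purine→purine, transition)
base 10: G→A (purine→purine, transition)
base 11: T→C (pyrimidine→pyrimidine, transition)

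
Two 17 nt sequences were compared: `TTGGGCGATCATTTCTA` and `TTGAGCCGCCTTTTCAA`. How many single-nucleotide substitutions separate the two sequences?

Comparing position by position, 6 positions differ: 4 (G/A), 7 (G/C), 8 (A/G), 9 (T/C), 11 (A/T), 16 (T/A).

6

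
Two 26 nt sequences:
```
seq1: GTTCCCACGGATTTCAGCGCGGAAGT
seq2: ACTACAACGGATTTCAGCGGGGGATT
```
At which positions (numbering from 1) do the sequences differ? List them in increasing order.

1, 2, 4, 6, 20, 23, 25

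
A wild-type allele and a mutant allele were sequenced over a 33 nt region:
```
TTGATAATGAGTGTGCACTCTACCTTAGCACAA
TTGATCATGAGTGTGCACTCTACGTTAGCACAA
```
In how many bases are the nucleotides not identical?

Comparing position by position, 2 bases differ: 6 (A/C), 24 (C/G).

2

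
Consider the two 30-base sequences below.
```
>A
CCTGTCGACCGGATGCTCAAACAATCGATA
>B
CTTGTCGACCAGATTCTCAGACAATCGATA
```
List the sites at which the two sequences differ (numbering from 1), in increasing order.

Scanning 1-based: 2: C/T; 11: G/A; 15: G/T; 20: A/G.

2, 11, 15, 20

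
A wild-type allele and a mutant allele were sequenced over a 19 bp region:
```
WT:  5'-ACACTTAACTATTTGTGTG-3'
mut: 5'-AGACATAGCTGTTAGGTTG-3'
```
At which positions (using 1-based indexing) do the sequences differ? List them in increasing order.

Scanning 1-based: 2: C/G; 5: T/A; 8: A/G; 11: A/G; 14: T/A; 16: T/G; 17: G/T.

2, 5, 8, 11, 14, 16, 17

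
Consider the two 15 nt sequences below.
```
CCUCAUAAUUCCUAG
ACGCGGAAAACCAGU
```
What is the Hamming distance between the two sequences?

9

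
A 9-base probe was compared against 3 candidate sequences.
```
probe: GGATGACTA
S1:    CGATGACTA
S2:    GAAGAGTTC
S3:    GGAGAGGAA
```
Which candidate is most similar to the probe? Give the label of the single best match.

S1 differs at 1 position; S2 differs at 6 positions; S3 differs at 5 positions. The closest is S1.

S1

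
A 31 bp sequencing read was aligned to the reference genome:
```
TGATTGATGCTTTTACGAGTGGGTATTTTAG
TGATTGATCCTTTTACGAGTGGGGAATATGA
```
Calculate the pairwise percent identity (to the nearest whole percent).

81%

Mismatches at positions 9, 24, 26, 28, 30, 31 (1-based): 6 of 31.
Identical positions: 25/31 = 80.65% → 81%.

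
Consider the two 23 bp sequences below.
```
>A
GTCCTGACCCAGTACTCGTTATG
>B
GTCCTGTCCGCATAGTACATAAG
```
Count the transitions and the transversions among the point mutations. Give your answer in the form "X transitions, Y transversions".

1 transition, 8 transversions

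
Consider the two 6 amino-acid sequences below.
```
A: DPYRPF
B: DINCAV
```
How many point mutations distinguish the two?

5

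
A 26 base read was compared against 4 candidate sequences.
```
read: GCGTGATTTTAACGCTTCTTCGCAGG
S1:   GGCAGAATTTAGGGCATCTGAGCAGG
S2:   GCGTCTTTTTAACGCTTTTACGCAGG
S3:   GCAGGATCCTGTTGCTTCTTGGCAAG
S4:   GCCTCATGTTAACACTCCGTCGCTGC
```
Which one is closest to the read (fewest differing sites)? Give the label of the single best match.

Hamming distances to read — S1: 9; S2: 4; S3: 9; S4: 8.
Smallest is S2 with 4 mismatches.

S2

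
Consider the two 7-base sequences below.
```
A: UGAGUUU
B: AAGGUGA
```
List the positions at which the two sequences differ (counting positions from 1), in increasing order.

Scanning 1-based: 1: U/A; 2: G/A; 3: A/G; 6: U/G; 7: U/A.

1, 2, 3, 6, 7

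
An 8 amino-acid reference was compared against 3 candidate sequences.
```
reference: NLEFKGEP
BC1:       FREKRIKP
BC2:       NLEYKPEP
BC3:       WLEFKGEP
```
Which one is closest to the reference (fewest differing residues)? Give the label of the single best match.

Hamming distances to reference — BC1: 6; BC2: 2; BC3: 1.
Smallest is BC3 with 1 mismatch.

BC3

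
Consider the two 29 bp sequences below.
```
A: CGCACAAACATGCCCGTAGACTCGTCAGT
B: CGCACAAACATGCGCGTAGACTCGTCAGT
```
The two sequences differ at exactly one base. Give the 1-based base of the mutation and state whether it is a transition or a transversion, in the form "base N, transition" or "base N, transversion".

base 14, transversion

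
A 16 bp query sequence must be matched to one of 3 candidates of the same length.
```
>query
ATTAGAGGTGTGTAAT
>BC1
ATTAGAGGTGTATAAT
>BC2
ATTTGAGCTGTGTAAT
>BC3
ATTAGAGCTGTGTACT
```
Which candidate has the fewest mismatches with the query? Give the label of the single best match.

BC1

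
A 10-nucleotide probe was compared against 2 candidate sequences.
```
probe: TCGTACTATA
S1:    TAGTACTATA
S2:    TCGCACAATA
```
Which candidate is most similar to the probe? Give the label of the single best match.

Hamming distances to probe — S1: 1; S2: 2.
Smallest is S1 with 1 mismatch.

S1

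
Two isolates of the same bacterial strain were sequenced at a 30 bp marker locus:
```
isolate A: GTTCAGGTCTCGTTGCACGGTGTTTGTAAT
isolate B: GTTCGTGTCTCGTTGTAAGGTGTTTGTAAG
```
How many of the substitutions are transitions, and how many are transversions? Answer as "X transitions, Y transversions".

Transitions (purine↔purine or pyrimidine↔pyrimidine): 5 A→G, 16 C→T.
Transversions (purine↔pyrimidine): 6 G→T, 18 C→A, 30 T→G.

2 transitions, 3 transversions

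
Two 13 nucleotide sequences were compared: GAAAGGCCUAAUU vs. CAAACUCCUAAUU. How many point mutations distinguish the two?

3

Comparing position by position, 3 bases differ: 1 (G/C), 5 (G/C), 6 (G/U).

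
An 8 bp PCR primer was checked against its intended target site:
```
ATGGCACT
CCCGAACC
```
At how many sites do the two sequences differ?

5

Comparing position by position, 5 sites differ: 1 (A/C), 2 (T/C), 3 (G/C), 5 (C/A), 8 (T/C).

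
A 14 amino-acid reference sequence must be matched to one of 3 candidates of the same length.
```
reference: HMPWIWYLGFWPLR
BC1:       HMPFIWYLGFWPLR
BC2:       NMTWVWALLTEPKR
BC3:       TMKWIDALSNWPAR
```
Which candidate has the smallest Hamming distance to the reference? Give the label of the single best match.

BC1 differs at 1 residue; BC2 differs at 8 residues; BC3 differs at 7 residues. The closest is BC1.

BC1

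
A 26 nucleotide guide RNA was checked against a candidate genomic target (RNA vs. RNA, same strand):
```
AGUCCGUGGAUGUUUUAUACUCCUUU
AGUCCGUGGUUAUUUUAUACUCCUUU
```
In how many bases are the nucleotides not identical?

Comparing position by position, 2 bases differ: 10 (A/U), 12 (G/A).

2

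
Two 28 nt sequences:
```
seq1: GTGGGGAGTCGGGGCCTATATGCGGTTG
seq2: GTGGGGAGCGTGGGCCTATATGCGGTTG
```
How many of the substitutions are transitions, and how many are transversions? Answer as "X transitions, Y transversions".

Mismatches (1-based):
base 9: T→C (pyrimidine→pyrimidine, transition)
base 10: C→G (pyrimidine→purine, transversion)
base 11: G→T (purine→pyrimidine, transversion)

1 transition, 2 transversions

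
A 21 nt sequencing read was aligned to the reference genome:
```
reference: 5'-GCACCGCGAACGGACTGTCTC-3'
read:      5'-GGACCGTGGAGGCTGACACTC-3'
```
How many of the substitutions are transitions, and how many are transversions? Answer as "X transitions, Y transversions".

2 transitions, 8 transversions

Mismatches (1-based):
position 2: C→G (pyrimidine→purine, transversion)
position 7: C→T (pyrimidine→pyrimidine, transition)
position 9: A→G (purine→purine, transition)
position 11: C→G (pyrimidine→purine, transversion)
position 13: G→C (purine→pyrimidine, transversion)
position 14: A→T (purine→pyrimidine, transversion)
position 15: C→G (pyrimidine→purine, transversion)
position 16: T→A (pyrimidine→purine, transversion)
position 17: G→C (purine→pyrimidine, transversion)
position 18: T→A (pyrimidine→purine, transversion)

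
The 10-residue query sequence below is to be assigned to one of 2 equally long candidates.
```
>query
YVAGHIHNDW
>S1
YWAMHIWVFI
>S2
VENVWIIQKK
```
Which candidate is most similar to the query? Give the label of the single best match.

Hamming distances to query — S1: 6; S2: 9.
Smallest is S1 with 6 mismatches.

S1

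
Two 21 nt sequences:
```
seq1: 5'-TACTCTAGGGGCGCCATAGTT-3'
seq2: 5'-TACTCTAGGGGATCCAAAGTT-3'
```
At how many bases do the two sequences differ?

The sequences differ at bases 12, 13, 17 (1-based) — 3 in total.

3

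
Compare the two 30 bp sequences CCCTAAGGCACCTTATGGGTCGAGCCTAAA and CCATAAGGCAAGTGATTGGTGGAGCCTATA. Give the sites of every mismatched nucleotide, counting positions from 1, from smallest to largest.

Scanning 1-based: 3: C/A; 11: C/A; 12: C/G; 14: T/G; 17: G/T; 21: C/G; 29: A/T.

3, 11, 12, 14, 17, 21, 29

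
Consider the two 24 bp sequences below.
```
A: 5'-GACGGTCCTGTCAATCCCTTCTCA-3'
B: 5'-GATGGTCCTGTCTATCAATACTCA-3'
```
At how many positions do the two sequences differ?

Mismatches (1-based): position 3: C→T; position 13: A→T; position 17: C→A; position 18: C→A; position 20: T→A.

5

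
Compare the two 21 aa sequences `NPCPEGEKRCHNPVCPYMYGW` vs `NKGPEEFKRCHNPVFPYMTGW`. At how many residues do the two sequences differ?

The sequences differ at residues 2, 3, 6, 7, 15, 19 (1-based) — 6 in total.

6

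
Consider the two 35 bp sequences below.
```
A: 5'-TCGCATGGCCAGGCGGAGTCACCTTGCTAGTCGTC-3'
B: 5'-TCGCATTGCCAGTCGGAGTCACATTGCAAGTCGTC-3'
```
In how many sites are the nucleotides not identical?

Mismatches (1-based): site 7: G→T; site 13: G→T; site 23: C→A; site 28: T→A.

4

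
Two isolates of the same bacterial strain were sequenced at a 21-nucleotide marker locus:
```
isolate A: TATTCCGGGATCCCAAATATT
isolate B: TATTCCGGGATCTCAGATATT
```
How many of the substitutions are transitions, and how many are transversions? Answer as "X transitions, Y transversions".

2 transitions, 0 transversions

Transitions (purine↔purine or pyrimidine↔pyrimidine): 13 C→T, 16 A→G.
Transversions (purine↔pyrimidine): none.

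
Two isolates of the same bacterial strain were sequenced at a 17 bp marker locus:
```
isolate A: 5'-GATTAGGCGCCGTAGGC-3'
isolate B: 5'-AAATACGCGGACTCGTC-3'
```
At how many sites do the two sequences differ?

Comparing position by position, 8 sites differ: 1 (G/A), 3 (T/A), 6 (G/C), 10 (C/G), 11 (C/A), 12 (G/C), 14 (A/C), 16 (G/T).

8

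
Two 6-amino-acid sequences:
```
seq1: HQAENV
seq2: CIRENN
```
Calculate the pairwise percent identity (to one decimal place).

33.3%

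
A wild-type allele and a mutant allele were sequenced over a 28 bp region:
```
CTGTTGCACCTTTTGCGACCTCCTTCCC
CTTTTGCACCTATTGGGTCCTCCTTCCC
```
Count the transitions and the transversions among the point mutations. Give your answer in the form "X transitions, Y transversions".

Mismatches (1-based):
position 3: G→T (purine→pyrimidine, transversion)
position 12: T→A (pyrimidine→purine, transversion)
position 16: C→G (pyrimidine→purine, transversion)
position 18: A→T (purine→pyrimidine, transversion)

0 transitions, 4 transversions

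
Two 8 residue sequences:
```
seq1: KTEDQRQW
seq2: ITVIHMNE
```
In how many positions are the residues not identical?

7

The sequences differ at positions 1, 3, 4, 5, 6, 7, 8 (1-based) — 7 in total.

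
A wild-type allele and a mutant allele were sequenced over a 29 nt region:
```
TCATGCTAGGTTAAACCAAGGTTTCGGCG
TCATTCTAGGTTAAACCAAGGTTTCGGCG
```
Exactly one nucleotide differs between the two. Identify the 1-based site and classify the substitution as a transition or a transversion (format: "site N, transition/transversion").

site 5, transversion

Site 5 changes G→T. G is a purine and T is a pyrimidine, so this is a transversion.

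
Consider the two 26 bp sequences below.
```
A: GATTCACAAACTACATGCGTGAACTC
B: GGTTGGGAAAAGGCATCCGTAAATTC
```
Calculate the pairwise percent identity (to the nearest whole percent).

Mismatches at positions 2, 5, 6, 7, 11, 12, 13, 17, 21, 24 (1-based): 10 of 26.
Identical positions: 16/26 = 61.54% → 62%.

62%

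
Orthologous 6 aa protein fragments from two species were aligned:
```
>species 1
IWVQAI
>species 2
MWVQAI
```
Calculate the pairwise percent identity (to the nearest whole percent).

1 position differs (1), so 5 of 6 match: 5/6 = 83.33%.

83%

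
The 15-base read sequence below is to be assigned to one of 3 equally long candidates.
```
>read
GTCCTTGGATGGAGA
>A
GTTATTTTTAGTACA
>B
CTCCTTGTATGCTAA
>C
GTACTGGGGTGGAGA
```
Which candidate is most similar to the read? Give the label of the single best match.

A differs at 8 sites; B differs at 5 sites; C differs at 3 sites. The closest is C.

C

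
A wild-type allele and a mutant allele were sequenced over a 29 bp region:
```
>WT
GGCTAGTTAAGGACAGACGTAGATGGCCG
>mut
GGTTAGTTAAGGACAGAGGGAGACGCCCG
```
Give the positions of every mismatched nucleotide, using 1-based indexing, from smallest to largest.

Scanning 1-based: 3: C/T; 18: C/G; 20: T/G; 24: T/C; 26: G/C.

3, 18, 20, 24, 26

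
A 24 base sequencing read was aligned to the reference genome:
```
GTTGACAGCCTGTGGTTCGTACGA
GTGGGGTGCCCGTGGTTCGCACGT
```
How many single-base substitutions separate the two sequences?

7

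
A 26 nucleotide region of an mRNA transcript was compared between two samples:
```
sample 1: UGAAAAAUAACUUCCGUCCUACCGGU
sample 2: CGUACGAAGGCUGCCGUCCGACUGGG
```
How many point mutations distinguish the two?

Comparing position by position, 11 bases differ: 1 (U/C), 3 (A/U), 5 (A/C), 6 (A/G), 8 (U/A), 9 (A/G), 10 (A/G), 13 (U/G), 20 (U/G), 23 (C/U), 26 (U/G).

11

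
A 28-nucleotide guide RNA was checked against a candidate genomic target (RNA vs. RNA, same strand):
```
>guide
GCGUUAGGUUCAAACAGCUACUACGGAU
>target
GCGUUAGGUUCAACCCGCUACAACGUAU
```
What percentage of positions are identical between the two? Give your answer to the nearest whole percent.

86%

Mismatches at positions 14, 16, 22, 26 (1-based): 4 of 28.
Identical positions: 24/28 = 85.71% → 86%.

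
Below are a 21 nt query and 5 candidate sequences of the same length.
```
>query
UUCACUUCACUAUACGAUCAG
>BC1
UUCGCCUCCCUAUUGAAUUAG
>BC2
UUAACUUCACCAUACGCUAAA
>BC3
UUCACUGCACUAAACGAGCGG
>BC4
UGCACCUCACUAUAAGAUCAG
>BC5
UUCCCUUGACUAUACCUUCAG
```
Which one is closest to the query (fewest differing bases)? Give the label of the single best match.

BC1 differs at 7 bases; BC2 differs at 5 bases; BC3 differs at 4 bases; BC4 differs at 3 bases; BC5 differs at 4 bases. The closest is BC4.

BC4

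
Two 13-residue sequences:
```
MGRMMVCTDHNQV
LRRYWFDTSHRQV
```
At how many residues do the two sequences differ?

8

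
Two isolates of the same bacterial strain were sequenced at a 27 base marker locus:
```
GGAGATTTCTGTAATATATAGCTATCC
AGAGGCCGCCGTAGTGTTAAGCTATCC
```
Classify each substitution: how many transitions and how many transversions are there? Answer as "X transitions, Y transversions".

7 transitions, 3 transversions

Transitions (purine↔purine or pyrimidine↔pyrimidine): 1 G→A, 5 A→G, 6 T→C, 7 T→C, 10 T→C, 14 A→G, 16 A→G.
Transversions (purine↔pyrimidine): 8 T→G, 18 A→T, 19 T→A.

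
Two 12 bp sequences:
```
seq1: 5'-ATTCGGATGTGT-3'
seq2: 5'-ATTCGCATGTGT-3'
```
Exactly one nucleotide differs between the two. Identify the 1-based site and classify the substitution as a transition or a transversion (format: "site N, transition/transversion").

site 6, transversion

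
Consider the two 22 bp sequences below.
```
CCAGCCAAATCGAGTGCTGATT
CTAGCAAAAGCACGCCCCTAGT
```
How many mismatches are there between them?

The sequences differ at sites 2, 6, 10, 12, 13, 15, 16, 18, 19, 21 (1-based) — 10 in total.

10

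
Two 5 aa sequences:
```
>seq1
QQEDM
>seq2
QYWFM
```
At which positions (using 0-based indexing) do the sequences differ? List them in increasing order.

1, 2, 3

Scanning 0-based: 1: Q/Y; 2: E/W; 3: D/F.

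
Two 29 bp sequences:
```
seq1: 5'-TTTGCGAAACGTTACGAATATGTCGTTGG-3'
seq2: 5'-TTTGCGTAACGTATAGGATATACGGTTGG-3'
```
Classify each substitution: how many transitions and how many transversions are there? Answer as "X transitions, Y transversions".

3 transitions, 5 transversions

Mismatches (1-based):
base 7: A→T (purine→pyrimidine, transversion)
base 13: T→A (pyrimidine→purine, transversion)
base 14: A→T (purine→pyrimidine, transversion)
base 15: C→A (pyrimidine→purine, transversion)
base 17: A→G (purine→purine, transition)
base 22: G→A (purine→purine, transition)
base 23: T→C (pyrimidine→pyrimidine, transition)
base 24: C→G (pyrimidine→purine, transversion)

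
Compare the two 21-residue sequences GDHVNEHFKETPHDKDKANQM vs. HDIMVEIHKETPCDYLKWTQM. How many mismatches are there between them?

11

Comparing position by position, 11 positions differ: 1 (G/H), 3 (H/I), 4 (V/M), 5 (N/V), 7 (H/I), 8 (F/H), 13 (H/C), 15 (K/Y), 16 (D/L), 18 (A/W), 19 (N/T).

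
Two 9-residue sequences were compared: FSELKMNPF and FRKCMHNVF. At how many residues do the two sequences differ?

Mismatches (1-based): residue 2: S→R; residue 3: E→K; residue 4: L→C; residue 5: K→M; residue 6: M→H; residue 8: P→V.

6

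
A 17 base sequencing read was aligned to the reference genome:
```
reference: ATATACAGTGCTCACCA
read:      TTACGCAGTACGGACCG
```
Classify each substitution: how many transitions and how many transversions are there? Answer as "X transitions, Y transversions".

Transitions (purine↔purine or pyrimidine↔pyrimidine): 4 T→C, 5 A→G, 10 G→A, 17 A→G.
Transversions (purine↔pyrimidine): 1 A→T, 12 T→G, 13 C→G.

4 transitions, 3 transversions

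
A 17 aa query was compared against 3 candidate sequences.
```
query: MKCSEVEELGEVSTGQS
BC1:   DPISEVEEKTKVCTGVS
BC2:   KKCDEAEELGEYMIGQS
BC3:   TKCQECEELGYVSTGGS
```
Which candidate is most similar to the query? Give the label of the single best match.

BC3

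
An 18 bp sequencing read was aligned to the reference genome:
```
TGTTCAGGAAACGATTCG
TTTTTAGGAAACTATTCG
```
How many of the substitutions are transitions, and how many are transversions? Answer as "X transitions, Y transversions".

1 transition, 2 transversions

Transitions (purine↔purine or pyrimidine↔pyrimidine): 5 C→T.
Transversions (purine↔pyrimidine): 2 G→T, 13 G→T.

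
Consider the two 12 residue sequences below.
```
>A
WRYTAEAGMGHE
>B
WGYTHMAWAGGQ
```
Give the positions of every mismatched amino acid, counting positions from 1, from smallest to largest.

Scanning 1-based: 2: R/G; 5: A/H; 6: E/M; 8: G/W; 9: M/A; 11: H/G; 12: E/Q.

2, 5, 6, 8, 9, 11, 12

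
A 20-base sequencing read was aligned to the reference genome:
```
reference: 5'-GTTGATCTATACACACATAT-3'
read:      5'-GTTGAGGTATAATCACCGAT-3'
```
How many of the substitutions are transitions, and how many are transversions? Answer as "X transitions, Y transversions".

0 transitions, 6 transversions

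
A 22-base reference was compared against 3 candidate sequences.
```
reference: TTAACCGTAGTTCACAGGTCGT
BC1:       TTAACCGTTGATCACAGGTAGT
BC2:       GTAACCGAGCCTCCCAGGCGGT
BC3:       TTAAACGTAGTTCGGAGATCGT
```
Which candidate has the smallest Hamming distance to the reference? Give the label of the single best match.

BC1

BC1 differs at 3 positions; BC2 differs at 8 positions; BC3 differs at 4 positions. The closest is BC1.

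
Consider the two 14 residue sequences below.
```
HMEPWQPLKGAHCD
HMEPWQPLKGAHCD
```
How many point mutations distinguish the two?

0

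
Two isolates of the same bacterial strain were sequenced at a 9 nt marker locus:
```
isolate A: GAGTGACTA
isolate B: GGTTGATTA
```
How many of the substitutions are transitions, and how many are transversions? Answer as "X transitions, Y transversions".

2 transitions, 1 transversion

Mismatches (1-based):
base 2: A→G (purine→purine, transition)
base 3: G→T (purine→pyrimidine, transversion)
base 7: C→T (pyrimidine→pyrimidine, transition)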